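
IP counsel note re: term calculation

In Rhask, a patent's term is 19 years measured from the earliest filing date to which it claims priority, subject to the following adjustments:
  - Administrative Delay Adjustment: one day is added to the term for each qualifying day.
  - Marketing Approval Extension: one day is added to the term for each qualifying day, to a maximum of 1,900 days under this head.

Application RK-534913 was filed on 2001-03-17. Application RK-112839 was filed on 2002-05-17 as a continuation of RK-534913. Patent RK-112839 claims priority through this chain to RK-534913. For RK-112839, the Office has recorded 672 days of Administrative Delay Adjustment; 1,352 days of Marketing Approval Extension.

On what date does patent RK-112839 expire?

2025-10-01

Earliest priority filing: 17 March 2001.
Base term: 17 March 2001 + 19 years → 17 March 2020.
Administrative Delay Adjustment: +672 days → 18 January 2022.
Marketing Approval Extension: 1352 days (within the 1900-day cap) → +1352 days → 1 October 2025.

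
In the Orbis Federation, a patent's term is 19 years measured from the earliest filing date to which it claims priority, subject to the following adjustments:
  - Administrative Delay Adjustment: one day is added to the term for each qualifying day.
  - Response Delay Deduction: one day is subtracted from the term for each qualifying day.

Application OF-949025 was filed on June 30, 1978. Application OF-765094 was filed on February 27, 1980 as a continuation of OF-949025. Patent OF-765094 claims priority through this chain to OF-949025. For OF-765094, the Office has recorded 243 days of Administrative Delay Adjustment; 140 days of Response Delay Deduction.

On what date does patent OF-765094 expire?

Earliest priority filing: 30 June 1978.
Base term: 30 June 1978 + 19 years → 30 June 1997.
Administrative Delay Adjustment: +243 days → 28 February 1998.
Response Delay Deduction: −140 days → 11 October 1997.

October 11, 1997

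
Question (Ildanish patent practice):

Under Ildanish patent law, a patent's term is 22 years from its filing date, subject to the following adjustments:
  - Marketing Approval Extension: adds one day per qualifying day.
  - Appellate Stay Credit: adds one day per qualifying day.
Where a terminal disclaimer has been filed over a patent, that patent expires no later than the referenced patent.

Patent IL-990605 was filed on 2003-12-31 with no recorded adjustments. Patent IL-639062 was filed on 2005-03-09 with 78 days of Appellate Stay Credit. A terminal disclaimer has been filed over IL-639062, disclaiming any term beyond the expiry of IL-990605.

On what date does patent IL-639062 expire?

Natural term of IL-639062:
  Base: filing + 22 years → 9 March 2027.
  Appellate Stay Credit: +78 days → 26 May 2027.
Expiry of referenced patent IL-990605:
  Base: filing + 22 years → 31 December 2025.
Terminal disclaimer: IL-639062 expires on the earlier of 26 May 2027 and 31 December 2025.

2025-12-31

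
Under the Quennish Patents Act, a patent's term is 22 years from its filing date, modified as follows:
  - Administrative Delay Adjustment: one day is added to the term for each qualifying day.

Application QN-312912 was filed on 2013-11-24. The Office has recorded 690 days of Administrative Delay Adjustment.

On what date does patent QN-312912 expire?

October 14, 2037

Base term: filing date + 22 years → 24 November 2035.
Administrative Delay Adjustment: +690 days → 14 October 2037.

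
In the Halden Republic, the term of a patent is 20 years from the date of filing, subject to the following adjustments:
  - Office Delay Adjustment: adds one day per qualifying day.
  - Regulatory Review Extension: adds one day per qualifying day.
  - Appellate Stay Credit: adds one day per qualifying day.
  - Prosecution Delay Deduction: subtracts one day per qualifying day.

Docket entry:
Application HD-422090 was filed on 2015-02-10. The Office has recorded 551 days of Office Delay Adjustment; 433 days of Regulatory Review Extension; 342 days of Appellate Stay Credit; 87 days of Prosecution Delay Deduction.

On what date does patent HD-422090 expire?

2038-07-03

Base term: filing date + 20 years → 10 February 2035.
Office Delay Adjustment: +551 days → 14 August 2036.
Regulatory Review Extension: +433 days → 21 October 2037.
Appellate Stay Credit: +342 days → 28 September 2038.
Prosecution Delay Deduction: −87 days → 3 July 2038.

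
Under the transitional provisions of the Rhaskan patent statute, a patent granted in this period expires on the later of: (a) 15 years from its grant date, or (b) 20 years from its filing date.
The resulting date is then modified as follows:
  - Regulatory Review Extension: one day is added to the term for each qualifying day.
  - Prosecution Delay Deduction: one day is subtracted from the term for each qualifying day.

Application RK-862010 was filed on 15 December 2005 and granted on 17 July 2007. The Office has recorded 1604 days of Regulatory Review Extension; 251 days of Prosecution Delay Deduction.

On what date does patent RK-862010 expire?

August 29, 2029

(a) grant + 15 years → 17 July 2022.
(b) filing + 20 years → 15 December 2025.
Later of the two: 15 December 2025.
Regulatory Review Extension: +1604 days → 7 May 2030.
Prosecution Delay Deduction: −251 days → 29 August 2029.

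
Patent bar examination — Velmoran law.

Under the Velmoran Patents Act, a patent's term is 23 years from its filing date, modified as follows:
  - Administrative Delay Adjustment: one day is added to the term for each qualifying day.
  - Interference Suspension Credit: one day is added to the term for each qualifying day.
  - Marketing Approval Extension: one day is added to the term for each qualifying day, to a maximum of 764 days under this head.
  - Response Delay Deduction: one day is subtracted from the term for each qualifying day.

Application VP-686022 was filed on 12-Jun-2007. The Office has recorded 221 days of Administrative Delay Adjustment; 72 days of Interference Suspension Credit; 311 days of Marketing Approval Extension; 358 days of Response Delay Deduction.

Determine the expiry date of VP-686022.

Base term: filing date + 23 years → 12 June 2030.
Administrative Delay Adjustment: +221 days → 19 January 2031.
Interference Suspension Credit: +72 days → 1 April 2031.
Marketing Approval Extension: 311 days (within the 764-day cap) → +311 days → 6 February 2032.
Response Delay Deduction: −358 days → 13 February 2031.

2031-02-13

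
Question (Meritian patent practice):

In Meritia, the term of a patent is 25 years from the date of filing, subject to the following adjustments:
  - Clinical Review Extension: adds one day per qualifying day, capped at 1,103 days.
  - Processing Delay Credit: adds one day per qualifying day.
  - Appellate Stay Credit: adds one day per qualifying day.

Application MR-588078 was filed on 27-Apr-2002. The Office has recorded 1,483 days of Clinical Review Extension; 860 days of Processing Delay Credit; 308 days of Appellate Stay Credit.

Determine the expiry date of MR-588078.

Base term: filing date + 25 years → 27 April 2027.
Clinical Review Extension: 1483 days claimed exceeds the 1103-day cap, so +1103 days → 4 May 2030.
Processing Delay Credit: +860 days → 10 September 2032.
Appellate Stay Credit: +308 days → 15 July 2033.

July 15, 2033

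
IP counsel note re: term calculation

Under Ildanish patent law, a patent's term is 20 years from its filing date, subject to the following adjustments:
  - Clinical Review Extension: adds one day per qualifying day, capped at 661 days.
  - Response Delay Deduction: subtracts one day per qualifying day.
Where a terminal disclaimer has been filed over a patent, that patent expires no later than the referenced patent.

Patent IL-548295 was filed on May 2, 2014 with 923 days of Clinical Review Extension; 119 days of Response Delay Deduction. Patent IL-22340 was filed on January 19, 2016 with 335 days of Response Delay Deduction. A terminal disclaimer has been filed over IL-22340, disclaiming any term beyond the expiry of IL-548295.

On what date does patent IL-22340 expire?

Natural term of IL-22340:
  Base: filing + 20 years → 19 January 2036.
  Response Delay Deduction: −335 days → 18 February 2035.
Expiry of referenced patent IL-548295:
  Base: filing + 20 years → 2 May 2034.
  Clinical Review Extension: 923 days claimed exceeds the 661-day cap, so +661 days → 22 February 2036.
  Response Delay Deduction: −119 days → 26 October 2035.
Terminal disclaimer: IL-22340 expires on the earlier of 18 February 2035 and 26 October 2035.

2035-02-18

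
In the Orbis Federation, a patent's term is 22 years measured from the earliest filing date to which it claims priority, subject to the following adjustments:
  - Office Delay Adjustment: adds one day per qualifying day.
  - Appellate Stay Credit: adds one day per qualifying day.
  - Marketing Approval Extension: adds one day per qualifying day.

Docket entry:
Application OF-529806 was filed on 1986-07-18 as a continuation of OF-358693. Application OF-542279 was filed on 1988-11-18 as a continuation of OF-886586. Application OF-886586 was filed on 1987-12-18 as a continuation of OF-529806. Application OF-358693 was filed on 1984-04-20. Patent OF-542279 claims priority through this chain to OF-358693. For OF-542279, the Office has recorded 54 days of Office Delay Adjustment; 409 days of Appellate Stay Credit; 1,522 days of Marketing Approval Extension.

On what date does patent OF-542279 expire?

Earliest priority filing: 20 April 1984.
Base term: 20 April 1984 + 22 years → 20 April 2006.
Office Delay Adjustment: +54 days → 13 June 2006.
Appellate Stay Credit: +409 days → 27 July 2007.
Marketing Approval Extension: +1522 days → 26 September 2011.

September 26, 2011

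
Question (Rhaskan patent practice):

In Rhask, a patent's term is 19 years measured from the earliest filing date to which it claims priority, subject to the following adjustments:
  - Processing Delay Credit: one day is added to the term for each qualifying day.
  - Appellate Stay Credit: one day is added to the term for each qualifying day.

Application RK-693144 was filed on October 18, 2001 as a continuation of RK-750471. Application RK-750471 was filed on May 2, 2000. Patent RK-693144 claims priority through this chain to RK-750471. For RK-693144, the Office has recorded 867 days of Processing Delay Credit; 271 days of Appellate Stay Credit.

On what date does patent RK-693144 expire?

2022-06-13

Earliest priority filing: 2 May 2000.
Base term: 2 May 2000 + 19 years → 2 May 2019.
Processing Delay Credit: +867 days → 15 September 2021.
Appellate Stay Credit: +271 days → 13 June 2022.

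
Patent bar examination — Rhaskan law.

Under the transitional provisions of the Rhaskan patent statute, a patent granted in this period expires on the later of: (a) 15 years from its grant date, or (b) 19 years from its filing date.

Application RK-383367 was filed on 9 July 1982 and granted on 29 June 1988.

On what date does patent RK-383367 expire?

(a) grant + 15 years → 29 June 2003.
(b) filing + 19 years → 9 July 2001.
Later of the two: 29 June 2003.

June 29, 2003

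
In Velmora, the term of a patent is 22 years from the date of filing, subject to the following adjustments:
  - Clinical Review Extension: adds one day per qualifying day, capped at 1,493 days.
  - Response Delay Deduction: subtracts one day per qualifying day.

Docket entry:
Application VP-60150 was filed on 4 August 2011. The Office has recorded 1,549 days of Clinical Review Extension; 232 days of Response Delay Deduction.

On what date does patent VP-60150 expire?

2037-01-16

Base term: filing date + 22 years → 4 August 2033.
Clinical Review Extension: 1549 days claimed exceeds the 1493-day cap, so +1493 days → 5 September 2037.
Response Delay Deduction: −232 days → 16 January 2037.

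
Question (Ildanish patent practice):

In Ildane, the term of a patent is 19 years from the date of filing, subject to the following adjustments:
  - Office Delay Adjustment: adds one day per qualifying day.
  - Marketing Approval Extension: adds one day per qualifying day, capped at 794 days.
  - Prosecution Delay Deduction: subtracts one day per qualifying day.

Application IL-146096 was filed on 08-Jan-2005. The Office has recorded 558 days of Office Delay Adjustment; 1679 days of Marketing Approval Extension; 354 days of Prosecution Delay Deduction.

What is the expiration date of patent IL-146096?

2026-10-02

Base term: filing date + 19 years → 8 January 2024.
Office Delay Adjustment: +558 days → 19 July 2025.
Marketing Approval Extension: 1679 days claimed exceeds the 794-day cap, so +794 days → 21 September 2027.
Prosecution Delay Deduction: −354 days → 2 October 2026.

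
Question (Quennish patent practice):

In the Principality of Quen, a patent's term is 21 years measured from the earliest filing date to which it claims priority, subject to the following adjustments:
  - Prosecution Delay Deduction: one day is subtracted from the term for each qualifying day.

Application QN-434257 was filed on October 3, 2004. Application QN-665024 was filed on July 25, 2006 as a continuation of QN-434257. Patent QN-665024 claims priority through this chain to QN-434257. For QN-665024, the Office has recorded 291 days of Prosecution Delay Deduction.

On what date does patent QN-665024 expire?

December 16, 2024

Earliest priority filing: 3 October 2004.
Base term: 3 October 2004 + 21 years → 3 October 2025.
Prosecution Delay Deduction: −291 days → 16 December 2024.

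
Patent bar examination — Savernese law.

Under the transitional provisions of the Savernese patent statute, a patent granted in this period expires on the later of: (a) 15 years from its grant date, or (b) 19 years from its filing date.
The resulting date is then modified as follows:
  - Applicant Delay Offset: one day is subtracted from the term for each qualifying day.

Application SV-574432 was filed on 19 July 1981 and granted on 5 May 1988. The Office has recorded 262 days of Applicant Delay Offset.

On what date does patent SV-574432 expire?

August 16, 2002

(a) grant + 15 years → 5 May 2003.
(b) filing + 19 years → 19 July 2000.
Later of the two: 5 May 2003.
Applicant Delay Offset: −262 days → 16 August 2002.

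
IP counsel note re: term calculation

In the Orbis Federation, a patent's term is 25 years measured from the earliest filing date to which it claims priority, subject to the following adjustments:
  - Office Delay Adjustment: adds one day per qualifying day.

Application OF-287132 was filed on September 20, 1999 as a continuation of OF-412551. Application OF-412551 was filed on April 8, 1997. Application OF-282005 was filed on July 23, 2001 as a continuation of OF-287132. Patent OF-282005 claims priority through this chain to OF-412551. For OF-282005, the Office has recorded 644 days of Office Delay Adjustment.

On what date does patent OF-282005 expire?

2024-01-12

Earliest priority filing: 8 April 1997.
Base term: 8 April 1997 + 25 years → 8 April 2022.
Office Delay Adjustment: +644 days → 12 January 2024.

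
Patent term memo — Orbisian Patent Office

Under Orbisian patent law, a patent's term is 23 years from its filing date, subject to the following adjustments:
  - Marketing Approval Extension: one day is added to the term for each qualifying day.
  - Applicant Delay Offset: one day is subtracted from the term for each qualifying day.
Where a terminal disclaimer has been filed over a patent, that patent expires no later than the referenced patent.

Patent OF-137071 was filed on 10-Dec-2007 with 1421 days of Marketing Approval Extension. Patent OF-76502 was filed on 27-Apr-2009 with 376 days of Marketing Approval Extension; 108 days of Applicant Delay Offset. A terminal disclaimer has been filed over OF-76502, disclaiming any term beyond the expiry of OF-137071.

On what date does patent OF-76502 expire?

January 20, 2033

Natural term of OF-76502:
  Base: filing + 23 years → 27 April 2032.
  Marketing Approval Extension: +376 days → 8 May 2033.
  Applicant Delay Offset: −108 days → 20 January 2033.
Expiry of referenced patent OF-137071:
  Base: filing + 23 years → 10 December 2030.
  Marketing Approval Extension: +1421 days → 31 October 2034.
Terminal disclaimer: OF-76502 expires on the earlier of 20 January 2033 and 31 October 2034.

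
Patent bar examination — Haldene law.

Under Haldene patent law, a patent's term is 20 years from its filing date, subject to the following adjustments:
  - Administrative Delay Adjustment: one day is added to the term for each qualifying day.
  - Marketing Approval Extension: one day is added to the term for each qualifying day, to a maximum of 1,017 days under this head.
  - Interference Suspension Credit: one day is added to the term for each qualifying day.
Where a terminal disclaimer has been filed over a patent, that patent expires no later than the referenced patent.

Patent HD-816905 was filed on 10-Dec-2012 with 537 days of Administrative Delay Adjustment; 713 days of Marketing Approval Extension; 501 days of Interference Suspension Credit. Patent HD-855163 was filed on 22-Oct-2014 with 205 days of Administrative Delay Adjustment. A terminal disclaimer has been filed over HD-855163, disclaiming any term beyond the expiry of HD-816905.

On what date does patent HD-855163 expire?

May 15, 2035

Natural term of HD-855163:
  Base: filing + 20 years → 22 October 2034.
  Administrative Delay Adjustment: +205 days → 15 May 2035.
Expiry of referenced patent HD-816905:
  Base: filing + 20 years → 10 December 2032.
  Administrative Delay Adjustment: +537 days → 31 May 2034.
  Marketing Approval Extension: 713 days (within the 1017-day cap) → +713 days → 13 May 2036.
  Interference Suspension Credit: +501 days → 26 September 2037.
Terminal disclaimer: HD-855163 expires on the earlier of 15 May 2035 and 26 September 2037.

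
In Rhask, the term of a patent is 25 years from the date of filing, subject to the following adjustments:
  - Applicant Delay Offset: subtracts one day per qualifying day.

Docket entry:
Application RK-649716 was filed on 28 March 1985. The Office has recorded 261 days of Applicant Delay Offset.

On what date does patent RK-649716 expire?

2009-07-10

Base term: filing date + 25 years → 28 March 2010.
Applicant Delay Offset: −261 days → 10 July 2009.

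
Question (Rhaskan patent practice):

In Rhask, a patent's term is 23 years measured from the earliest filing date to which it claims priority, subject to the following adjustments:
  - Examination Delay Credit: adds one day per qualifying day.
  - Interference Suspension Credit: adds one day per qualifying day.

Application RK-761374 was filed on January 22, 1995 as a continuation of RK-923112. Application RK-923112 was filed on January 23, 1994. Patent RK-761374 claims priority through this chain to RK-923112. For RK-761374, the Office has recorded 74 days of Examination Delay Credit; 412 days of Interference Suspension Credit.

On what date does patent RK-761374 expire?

2018-05-24

Earliest priority filing: 23 January 1994.
Base term: 23 January 1994 + 23 years → 23 January 2017.
Examination Delay Credit: +74 days → 7 April 2017.
Interference Suspension Credit: +412 days → 24 May 2018.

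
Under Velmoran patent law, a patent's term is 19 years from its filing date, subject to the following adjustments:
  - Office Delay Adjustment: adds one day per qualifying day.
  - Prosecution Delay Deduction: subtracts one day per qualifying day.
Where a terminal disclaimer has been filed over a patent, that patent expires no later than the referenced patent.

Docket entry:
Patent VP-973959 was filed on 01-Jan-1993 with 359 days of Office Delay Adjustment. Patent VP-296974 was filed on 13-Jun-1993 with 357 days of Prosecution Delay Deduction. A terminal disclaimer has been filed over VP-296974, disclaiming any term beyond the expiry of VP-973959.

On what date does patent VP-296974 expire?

Natural term of VP-296974:
  Base: filing + 19 years → 13 June 2012.
  Prosecution Delay Deduction: −357 days → 22 June 2011.
Expiry of referenced patent VP-973959:
  Base: filing + 19 years → 1 January 2012.
  Office Delay Adjustment: +359 days → 25 December 2012.
Terminal disclaimer: VP-296974 expires on the earlier of 22 June 2011 and 25 December 2012.

June 22, 2011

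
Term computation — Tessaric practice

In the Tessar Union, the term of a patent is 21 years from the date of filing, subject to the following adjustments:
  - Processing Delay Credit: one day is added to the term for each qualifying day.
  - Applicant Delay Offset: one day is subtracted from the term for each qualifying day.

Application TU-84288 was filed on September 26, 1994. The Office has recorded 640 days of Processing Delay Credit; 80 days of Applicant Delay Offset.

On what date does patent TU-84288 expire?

Base term: filing date + 21 years → 26 September 2015.
Processing Delay Credit: +640 days → 27 June 2017.
Applicant Delay Offset: −80 days → 8 April 2017.

2017-04-08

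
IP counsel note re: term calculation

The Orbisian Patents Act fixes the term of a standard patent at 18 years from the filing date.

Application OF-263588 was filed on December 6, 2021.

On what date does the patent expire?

Filing date + 18 years → 6 December 2039.

2039-12-06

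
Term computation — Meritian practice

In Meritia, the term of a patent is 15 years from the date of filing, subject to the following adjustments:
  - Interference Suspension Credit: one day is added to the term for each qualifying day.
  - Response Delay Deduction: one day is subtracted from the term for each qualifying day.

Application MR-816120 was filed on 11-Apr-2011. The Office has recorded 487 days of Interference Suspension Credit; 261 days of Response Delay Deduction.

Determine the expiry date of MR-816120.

2026-11-23

Base term: filing date + 15 years → 11 April 2026.
Interference Suspension Credit: +487 days → 11 August 2027.
Response Delay Deduction: −261 days → 23 November 2026.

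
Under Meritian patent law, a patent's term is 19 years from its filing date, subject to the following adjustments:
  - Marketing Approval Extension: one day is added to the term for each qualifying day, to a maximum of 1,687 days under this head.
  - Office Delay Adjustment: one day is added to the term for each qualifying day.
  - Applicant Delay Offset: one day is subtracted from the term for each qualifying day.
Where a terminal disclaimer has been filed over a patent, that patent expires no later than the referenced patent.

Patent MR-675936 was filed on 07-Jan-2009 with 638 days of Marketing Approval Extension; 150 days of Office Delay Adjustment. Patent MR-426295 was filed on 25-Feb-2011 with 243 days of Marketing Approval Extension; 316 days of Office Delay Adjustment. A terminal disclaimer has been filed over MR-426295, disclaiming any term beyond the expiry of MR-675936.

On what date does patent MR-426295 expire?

2030-03-05

Natural term of MR-426295:
  Base: filing + 19 years → 25 February 2030.
  Marketing Approval Extension: 243 days (within the 1687-day cap) → +243 days → 26 October 2030.
  Office Delay Adjustment: +316 days → 7 September 2031.
Expiry of referenced patent MR-675936:
  Base: filing + 19 years → 7 January 2028.
  Marketing Approval Extension: 638 days (within the 1687-day cap) → +638 days → 6 October 2029.
  Office Delay Adjustment: +150 days → 5 March 2030.
Terminal disclaimer: MR-426295 expires on the earlier of 7 September 2031 and 5 March 2030.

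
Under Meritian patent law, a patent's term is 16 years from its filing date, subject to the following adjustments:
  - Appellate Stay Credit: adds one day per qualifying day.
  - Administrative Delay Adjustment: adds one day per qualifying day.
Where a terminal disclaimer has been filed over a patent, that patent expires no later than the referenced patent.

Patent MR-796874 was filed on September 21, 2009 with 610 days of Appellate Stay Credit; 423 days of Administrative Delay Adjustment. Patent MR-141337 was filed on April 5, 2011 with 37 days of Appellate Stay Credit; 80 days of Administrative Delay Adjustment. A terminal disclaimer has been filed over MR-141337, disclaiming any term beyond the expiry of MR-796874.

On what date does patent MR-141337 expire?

2027-07-31

Natural term of MR-141337:
  Base: filing + 16 years → 5 April 2027.
  Appellate Stay Credit: +37 days → 12 May 2027.
  Administrative Delay Adjustment: +80 days → 31 July 2027.
Expiry of referenced patent MR-796874:
  Base: filing + 16 years → 21 September 2025.
  Appellate Stay Credit: +610 days → 24 May 2027.
  Administrative Delay Adjustment: +423 days → 20 July 2028.
Terminal disclaimer: MR-141337 expires on the earlier of 31 July 2027 and 20 July 2028.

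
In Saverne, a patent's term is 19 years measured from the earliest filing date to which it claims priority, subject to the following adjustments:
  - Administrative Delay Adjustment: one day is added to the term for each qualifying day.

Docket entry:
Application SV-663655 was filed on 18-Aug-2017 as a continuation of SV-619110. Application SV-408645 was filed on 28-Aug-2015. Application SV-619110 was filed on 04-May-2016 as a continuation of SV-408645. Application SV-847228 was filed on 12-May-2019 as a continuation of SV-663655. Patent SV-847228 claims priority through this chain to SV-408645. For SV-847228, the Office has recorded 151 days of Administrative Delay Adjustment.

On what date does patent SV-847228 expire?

Earliest priority filing: 28 August 2015.
Base term: 28 August 2015 + 19 years → 28 August 2034.
Administrative Delay Adjustment: +151 days → 26 January 2035.

2035-01-26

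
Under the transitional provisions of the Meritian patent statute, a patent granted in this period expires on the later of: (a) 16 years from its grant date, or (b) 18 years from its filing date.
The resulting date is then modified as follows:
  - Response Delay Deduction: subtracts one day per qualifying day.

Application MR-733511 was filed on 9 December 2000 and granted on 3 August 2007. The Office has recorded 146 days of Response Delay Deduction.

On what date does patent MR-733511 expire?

2023-03-10

(a) grant + 16 years → 3 August 2023.
(b) filing + 18 years → 9 December 2018.
Later of the two: 3 August 2023.
Response Delay Deduction: −146 days → 10 March 2023.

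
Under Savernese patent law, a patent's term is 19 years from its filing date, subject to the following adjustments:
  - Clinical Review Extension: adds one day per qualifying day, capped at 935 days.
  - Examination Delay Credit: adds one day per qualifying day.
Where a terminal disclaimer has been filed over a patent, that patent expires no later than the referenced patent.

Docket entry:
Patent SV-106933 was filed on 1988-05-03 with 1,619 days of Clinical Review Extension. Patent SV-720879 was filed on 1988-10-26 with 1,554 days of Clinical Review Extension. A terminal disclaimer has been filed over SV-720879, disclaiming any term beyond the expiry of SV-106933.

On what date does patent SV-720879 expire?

Natural term of SV-720879:
  Base: filing + 19 years → 26 October 2007.
  Clinical Review Extension: 1554 days claimed exceeds the 935-day cap, so +935 days → 18 May 2010.
Expiry of referenced patent SV-106933:
  Base: filing + 19 years → 3 May 2007.
  Clinical Review Extension: 1619 days claimed exceeds the 935-day cap, so +935 days → 23 November 2009.
Terminal disclaimer: SV-720879 expires on the earlier of 18 May 2010 and 23 November 2009.

November 23, 2009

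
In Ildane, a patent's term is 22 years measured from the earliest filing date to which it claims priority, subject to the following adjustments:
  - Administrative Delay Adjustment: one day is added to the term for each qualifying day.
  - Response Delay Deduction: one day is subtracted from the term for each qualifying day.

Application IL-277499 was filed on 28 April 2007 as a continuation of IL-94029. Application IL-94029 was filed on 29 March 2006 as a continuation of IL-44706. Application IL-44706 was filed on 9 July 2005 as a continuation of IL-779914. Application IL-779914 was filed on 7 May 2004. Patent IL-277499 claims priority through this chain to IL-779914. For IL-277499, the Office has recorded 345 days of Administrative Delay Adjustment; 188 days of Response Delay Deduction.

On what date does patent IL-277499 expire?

October 11, 2026

Earliest priority filing: 7 May 2004.
Base term: 7 May 2004 + 22 years → 7 May 2026.
Administrative Delay Adjustment: +345 days → 17 April 2027.
Response Delay Deduction: −188 days → 11 October 2026.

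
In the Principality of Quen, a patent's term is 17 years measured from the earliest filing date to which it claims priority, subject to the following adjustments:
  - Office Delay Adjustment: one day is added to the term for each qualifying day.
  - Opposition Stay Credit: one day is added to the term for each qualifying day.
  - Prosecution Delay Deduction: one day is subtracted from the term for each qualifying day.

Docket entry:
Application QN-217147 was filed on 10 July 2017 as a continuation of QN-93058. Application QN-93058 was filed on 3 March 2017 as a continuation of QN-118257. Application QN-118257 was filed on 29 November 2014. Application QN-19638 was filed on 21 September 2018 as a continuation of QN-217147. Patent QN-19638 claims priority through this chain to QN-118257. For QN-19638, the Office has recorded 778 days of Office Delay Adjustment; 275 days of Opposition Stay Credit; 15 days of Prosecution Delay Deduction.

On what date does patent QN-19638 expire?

Earliest priority filing: 29 November 2014.
Base term: 29 November 2014 + 17 years → 29 November 2031.
Office Delay Adjustment: +778 days → 15 January 2034.
Opposition Stay Credit: +275 days → 17 October 2034.
Prosecution Delay Deduction: −15 days → 2 October 2034.

2034-10-02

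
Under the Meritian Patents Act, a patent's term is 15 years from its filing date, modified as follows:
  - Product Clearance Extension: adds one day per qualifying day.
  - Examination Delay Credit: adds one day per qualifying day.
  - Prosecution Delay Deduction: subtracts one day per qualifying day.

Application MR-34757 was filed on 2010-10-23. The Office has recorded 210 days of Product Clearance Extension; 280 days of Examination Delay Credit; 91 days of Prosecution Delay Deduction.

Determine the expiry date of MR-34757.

November 26, 2026

Base term: filing date + 15 years → 23 October 2025.
Product Clearance Extension: +210 days → 21 May 2026.
Examination Delay Credit: +280 days → 25 February 2027.
Prosecution Delay Deduction: −91 days → 26 November 2026.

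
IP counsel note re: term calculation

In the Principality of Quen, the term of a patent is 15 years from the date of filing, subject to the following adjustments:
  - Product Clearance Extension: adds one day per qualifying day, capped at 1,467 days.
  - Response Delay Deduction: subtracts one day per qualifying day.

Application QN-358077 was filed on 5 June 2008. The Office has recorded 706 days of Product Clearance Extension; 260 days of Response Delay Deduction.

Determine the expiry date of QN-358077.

2024-08-24

Base term: filing date + 15 years → 5 June 2023.
Product Clearance Extension: 706 days (within the 1467-day cap) → +706 days → 11 May 2025.
Response Delay Deduction: −260 days → 24 August 2024.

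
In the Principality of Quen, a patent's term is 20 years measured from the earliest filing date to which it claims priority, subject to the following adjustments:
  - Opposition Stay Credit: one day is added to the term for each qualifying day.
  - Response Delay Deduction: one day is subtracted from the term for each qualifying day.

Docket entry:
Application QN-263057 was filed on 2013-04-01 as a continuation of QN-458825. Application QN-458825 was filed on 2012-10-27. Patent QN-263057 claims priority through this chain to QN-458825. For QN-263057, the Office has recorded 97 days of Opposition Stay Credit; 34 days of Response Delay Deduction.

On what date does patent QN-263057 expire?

Earliest priority filing: 27 October 2012.
Base term: 27 October 2012 + 20 years → 27 October 2032.
Opposition Stay Credit: +97 days → 1 February 2033.
Response Delay Deduction: −34 days → 29 December 2032.

2032-12-29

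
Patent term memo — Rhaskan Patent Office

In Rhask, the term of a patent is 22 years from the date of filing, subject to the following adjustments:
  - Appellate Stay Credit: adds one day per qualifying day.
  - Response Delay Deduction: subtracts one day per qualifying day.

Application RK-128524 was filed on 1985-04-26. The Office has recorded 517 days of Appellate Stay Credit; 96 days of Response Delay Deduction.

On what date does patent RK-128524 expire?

2008-06-20

Base term: filing date + 22 years → 26 April 2007.
Appellate Stay Credit: +517 days → 24 September 2008.
Response Delay Deduction: −96 days → 20 June 2008.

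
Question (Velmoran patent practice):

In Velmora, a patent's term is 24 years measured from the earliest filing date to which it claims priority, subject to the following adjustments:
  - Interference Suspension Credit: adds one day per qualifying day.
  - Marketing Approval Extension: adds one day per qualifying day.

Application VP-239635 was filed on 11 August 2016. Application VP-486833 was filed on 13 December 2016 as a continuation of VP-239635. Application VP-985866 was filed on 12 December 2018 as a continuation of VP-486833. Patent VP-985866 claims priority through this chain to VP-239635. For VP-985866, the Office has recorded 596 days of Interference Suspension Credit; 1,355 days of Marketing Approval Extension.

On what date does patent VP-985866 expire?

2045-12-14

Earliest priority filing: 11 August 2016.
Base term: 11 August 2016 + 24 years → 11 August 2040.
Interference Suspension Credit: +596 days → 30 March 2042.
Marketing Approval Extension: +1355 days → 14 December 2045.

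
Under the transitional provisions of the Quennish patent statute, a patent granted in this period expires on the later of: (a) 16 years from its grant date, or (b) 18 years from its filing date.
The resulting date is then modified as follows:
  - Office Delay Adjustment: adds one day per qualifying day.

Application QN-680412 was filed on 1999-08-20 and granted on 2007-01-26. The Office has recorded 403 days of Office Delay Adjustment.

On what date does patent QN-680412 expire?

2024-03-04

(a) grant + 16 years → 26 January 2023.
(b) filing + 18 years → 20 August 2017.
Later of the two: 26 January 2023.
Office Delay Adjustment: +403 days → 4 March 2024.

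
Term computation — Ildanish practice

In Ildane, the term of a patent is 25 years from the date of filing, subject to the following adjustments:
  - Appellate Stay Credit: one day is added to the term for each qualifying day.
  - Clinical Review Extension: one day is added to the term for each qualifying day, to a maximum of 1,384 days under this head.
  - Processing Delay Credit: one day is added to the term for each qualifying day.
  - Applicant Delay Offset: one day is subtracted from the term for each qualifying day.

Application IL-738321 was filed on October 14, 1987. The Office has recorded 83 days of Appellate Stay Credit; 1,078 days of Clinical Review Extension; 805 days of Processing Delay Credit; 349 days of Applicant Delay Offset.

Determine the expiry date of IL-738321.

March 19, 2017

Base term: filing date + 25 years → 14 October 2012.
Appellate Stay Credit: +83 days → 5 January 2013.
Clinical Review Extension: 1078 days (within the 1384-day cap) → +1078 days → 19 December 2015.
Processing Delay Credit: +805 days → 3 March 2018.
Applicant Delay Offset: −349 days → 19 March 2017.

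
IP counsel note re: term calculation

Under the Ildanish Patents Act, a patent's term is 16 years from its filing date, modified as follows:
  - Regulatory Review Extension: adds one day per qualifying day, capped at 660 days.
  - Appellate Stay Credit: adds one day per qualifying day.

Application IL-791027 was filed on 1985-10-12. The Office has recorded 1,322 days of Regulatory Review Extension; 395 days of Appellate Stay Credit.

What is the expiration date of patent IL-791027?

Base term: filing date + 16 years → 12 October 2001.
Regulatory Review Extension: 1322 days claimed exceeds the 660-day cap, so +660 days → 3 August 2003.
Appellate Stay Credit: +395 days → 1 September 2004.

September 1, 2004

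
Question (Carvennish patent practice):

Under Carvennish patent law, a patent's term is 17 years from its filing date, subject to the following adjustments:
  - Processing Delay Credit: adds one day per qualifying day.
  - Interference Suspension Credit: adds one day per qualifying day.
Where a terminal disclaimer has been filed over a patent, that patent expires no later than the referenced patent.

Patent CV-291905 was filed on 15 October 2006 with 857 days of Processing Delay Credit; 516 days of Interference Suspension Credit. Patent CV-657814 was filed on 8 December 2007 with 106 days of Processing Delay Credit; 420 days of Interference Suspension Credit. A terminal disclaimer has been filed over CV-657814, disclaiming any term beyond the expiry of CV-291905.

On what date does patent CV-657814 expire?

May 18, 2026

Natural term of CV-657814:
  Base: filing + 17 years → 8 December 2024.
  Processing Delay Credit: +106 days → 24 March 2025.
  Interference Suspension Credit: +420 days → 18 May 2026.
Expiry of referenced patent CV-291905:
  Base: filing + 17 years → 15 October 2023.
  Processing Delay Credit: +857 days → 18 February 2026.
  Interference Suspension Credit: +516 days → 19 July 2027.
Terminal disclaimer: CV-657814 expires on the earlier of 18 May 2026 and 19 July 2027.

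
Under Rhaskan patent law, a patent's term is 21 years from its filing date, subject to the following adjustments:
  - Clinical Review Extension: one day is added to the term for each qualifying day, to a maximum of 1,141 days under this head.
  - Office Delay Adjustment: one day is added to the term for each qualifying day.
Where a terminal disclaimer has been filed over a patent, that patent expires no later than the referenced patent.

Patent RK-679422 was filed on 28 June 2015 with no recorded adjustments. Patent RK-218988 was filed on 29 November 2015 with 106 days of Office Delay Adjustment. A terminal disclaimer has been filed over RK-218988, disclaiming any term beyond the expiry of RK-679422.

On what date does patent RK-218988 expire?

Natural term of RK-218988:
  Base: filing + 21 years → 29 November 2036.
  Office Delay Adjustment: +106 days → 15 March 2037.
Expiry of referenced patent RK-679422:
  Base: filing + 21 years → 28 June 2036.
Terminal disclaimer: RK-218988 expires on the earlier of 15 March 2037 and 28 June 2036.

June 28, 2036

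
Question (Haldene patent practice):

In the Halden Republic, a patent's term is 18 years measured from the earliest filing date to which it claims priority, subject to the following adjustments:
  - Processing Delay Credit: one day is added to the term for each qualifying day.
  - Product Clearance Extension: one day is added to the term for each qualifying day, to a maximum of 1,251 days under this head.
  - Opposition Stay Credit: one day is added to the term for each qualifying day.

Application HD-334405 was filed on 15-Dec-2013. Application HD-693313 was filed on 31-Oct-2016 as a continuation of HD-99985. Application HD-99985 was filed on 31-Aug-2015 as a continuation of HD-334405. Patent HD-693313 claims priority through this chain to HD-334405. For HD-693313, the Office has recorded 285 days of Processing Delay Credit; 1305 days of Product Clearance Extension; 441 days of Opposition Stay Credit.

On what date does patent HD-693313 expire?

May 14, 2037

Earliest priority filing: 15 December 2013.
Base term: 15 December 2013 + 18 years → 15 December 2031.
Processing Delay Credit: +285 days → 25 September 2032.
Product Clearance Extension: 1305 days claimed exceeds the 1251-day cap, so +1251 days → 28 February 2036.
Opposition Stay Credit: +441 days → 14 May 2037.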